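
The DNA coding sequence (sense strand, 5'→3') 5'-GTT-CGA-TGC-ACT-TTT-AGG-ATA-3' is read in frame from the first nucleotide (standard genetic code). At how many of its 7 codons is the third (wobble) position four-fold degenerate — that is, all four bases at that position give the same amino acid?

Codon 1 GTT (Val): third position 4-fold.
Codon 2 CGA (Arg): third position 4-fold.
Codon 3 TGC (Cys): third position 2-fold.
Codon 4 ACT (Thr): third position 4-fold.
Codon 5 TTT (Phe): third position 2-fold.
Codon 6 AGG (Arg): third position 2-fold.
Codon 7 ATA (Ile): third position 3-fold.
Four-fold degenerate third positions: 3.

3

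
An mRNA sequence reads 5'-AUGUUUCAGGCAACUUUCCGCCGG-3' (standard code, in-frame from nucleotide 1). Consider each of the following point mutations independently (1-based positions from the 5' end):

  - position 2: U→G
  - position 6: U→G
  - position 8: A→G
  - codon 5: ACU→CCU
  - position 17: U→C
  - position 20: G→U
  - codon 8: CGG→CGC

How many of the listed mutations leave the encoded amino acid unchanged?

1

Codon 1: AUG (Met) → AGG (Arg) — missense.
Codon 2: UUU (Phe) → UUG (Leu) — missense.
Codon 3: CAG (Gln) → CGG (Arg) — missense.
Codon 5: ACU (Thr) → CCU (Pro) — missense.
Codon 6: UUC (Phe) → UCC (Ser) — missense.
Codon 7: CGC (Arg) → CUC (Leu) — missense.
Codon 8: CGG (Arg) → CGC (Arg) — synonymous.
Synonymous: 1 of 7.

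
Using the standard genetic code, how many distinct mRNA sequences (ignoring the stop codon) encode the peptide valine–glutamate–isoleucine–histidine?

Val: 4 codons.
Glu: 2 codons.
Ile: 3 codons.
His: 2 codons.
4 × 2 × 3 × 2 = 48.

48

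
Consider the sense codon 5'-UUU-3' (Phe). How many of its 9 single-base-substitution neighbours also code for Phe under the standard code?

1

Position 1: none → 0 synonymous.
Position 2: none → 0 synonymous.
Position 3: UUC → 1 synonymous.
Total: 0 + 0 + 1 = 1.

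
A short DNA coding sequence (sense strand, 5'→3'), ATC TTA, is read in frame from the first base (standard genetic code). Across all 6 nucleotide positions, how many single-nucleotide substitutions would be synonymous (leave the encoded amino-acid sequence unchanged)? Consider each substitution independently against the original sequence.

4

Codon 1 (ATC, Ile): 2 synonymous substitutions.
Codon 2 (TTA, Leu): 2 synonymous substitutions.
Total: 2 + 2 = 4.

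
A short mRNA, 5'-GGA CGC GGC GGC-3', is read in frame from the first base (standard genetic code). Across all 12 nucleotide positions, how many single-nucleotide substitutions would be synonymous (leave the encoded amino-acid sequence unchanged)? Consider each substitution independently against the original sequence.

Codon 1 (GGA, Gly): 3 synonymous substitutions.
Codon 2 (CGC, Arg): 3 synonymous substitutions.
Codon 3 (GGC, Gly): 3 synonymous substitutions.
Codon 4 (GGC, Gly): 3 synonymous substitutions.
Total: 3 + 3 + 3 + 3 = 12.

12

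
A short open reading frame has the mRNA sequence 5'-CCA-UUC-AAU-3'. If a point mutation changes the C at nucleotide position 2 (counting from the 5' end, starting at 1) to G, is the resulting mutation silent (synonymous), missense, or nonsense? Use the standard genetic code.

Position 2 falls in codon 1: CCA → Pro.
After the substitution the codon is CGA → Arg.
Pro ≠ Arg, so this is a missense mutation.

missense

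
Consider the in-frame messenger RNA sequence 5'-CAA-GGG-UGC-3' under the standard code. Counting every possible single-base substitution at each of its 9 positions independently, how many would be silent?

5

Codon 1 (CAA, Gln): 1 synonymous substitution.
Codon 2 (GGG, Gly): 3 synonymous substitutions.
Codon 3 (UGC, Cys): 1 synonymous substitution.
Total: 1 + 3 + 1 = 5.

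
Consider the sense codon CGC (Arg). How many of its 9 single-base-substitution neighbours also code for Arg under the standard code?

3

Position 1: none → 0 synonymous.
Position 2: none → 0 synonymous.
Position 3: CGT, CGA, CGG → 3 synonymous.
Total: 0 + 0 + 3 = 3.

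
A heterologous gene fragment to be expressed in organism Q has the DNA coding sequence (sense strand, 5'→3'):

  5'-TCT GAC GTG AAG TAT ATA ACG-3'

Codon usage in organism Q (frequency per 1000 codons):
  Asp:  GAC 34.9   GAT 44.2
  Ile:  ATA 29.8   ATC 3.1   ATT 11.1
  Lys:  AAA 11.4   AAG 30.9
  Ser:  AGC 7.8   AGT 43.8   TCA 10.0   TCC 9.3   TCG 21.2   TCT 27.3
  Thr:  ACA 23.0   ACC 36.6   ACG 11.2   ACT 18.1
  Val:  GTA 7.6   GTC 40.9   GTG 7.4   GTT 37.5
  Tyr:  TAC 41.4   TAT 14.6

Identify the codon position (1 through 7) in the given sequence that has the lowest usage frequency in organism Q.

3

Codon 1 TCT (Ser): 27.3 per 1000.
Codon 2 GAC (Asp): 34.9 per 1000.
Codon 3 GTG (Val): 7.4 per 1000.
Codon 4 AAG (Lys): 30.9 per 1000.
Codon 5 TAT (Tyr): 14.6 per 1000.
Codon 6 ATA (Ile): 29.8 per 1000.
Codon 7 ACG (Thr): 11.2 per 1000.
Lowest frequency is 7.4 at codon 3.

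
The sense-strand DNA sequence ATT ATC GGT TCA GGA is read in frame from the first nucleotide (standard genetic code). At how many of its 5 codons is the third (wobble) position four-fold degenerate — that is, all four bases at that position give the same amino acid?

3

Codon 1 ATT (Ile): third position 3-fold.
Codon 2 ATC (Ile): third position 3-fold.
Codon 3 GGT (Gly): third position 4-fold.
Codon 4 TCA (Ser): third position 4-fold.
Codon 5 GGA (Gly): third position 4-fold.
Four-fold degenerate third positions: 3.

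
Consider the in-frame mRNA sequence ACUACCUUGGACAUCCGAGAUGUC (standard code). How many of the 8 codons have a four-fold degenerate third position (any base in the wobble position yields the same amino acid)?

4

Codon 1 ACU (Thr): third position 4-fold.
Codon 2 ACC (Thr): third position 4-fold.
Codon 3 UUG (Leu): third position 2-fold.
Codon 4 GAC (Asp): third position 2-fold.
Codon 5 AUC (Ile): third position 3-fold.
Codon 6 CGA (Arg): third position 4-fold.
Codon 7 GAU (Asp): third position 2-fold.
Codon 8 GUC (Val): third position 4-fold.
Four-fold degenerate third positions: 4.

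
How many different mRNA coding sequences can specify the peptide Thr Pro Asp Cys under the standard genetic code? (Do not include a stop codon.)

64

Thr: 4 codons.
Pro: 4 codons.
Asp: 2 codons.
Cys: 2 codons.
4 × 4 × 2 × 2 = 64.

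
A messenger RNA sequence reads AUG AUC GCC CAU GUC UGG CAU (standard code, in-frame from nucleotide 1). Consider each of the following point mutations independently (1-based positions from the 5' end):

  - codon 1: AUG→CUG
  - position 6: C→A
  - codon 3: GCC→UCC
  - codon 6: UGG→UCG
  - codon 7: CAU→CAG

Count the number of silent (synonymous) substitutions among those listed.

1

Codon 1: AUG (Met) → CUG (Leu) — missense.
Codon 2: AUC (Ile) → AUA (Ile) — synonymous.
Codon 3: GCC (Ala) → UCC (Ser) — missense.
Codon 6: UGG (Trp) → UCG (Ser) — missense.
Codon 7: CAU (His) → CAG (Gln) — missense.
Synonymous: 1 of 5.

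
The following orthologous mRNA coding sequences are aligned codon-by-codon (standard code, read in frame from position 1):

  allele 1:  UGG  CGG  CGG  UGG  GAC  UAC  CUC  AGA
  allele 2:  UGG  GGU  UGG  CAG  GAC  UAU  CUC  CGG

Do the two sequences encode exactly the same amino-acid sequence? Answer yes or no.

no

Codon 1: UGG Trp / UGG Trp — identical.
Codon 2: CGG Arg / GGU Gly — nonsynonymous.
Codon 3: CGG Arg / UGG Trp — nonsynonymous.
Codon 4: UGG Trp / CAG Gln — nonsynonymous.
Codon 5: GAC Asp / GAC Asp — identical.
Codon 6: UAC Tyr / UAU Tyr — synonymous.
Codon 7: CUC Leu / CUC Leu — identical.
Codon 8: AGA Arg / CGG Arg — synonymous.
Nonsynonymous differences: 3 → different protein.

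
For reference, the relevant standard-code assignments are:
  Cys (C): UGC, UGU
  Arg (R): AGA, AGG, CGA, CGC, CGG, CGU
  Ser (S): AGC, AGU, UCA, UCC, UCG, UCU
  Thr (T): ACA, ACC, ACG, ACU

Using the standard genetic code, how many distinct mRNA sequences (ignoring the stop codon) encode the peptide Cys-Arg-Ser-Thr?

Cys: 2 codons.
Arg: 6 codons.
Ser: 6 codons.
Thr: 4 codons.
2 × 6 × 6 × 4 = 288.

288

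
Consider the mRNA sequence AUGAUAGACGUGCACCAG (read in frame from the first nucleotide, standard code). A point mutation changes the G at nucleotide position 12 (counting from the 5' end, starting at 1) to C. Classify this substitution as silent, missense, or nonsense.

Position 12 falls in codon 4: GUG → Val.
After the substitution the codon is GUC → Val.
Both encode Val, so the change is synonymous.

silent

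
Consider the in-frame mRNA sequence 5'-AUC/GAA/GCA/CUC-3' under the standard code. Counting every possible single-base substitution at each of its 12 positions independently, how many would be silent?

9

Codon 1 (AUC, Ile): 2 synonymous substitutions.
Codon 2 (GAA, Glu): 1 synonymous substitution.
Codon 3 (GCA, Ala): 3 synonymous substitutions.
Codon 4 (CUC, Leu): 3 synonymous substitutions.
Total: 2 + 1 + 3 + 3 = 9.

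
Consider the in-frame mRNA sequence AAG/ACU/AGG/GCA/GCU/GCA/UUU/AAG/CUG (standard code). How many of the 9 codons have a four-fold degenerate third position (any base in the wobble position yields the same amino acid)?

5

Codon 1 AAG (Lys): third position 2-fold.
Codon 2 ACU (Thr): third position 4-fold.
Codon 3 AGG (Arg): third position 2-fold.
Codon 4 GCA (Ala): third position 4-fold.
Codon 5 GCU (Ala): third position 4-fold.
Codon 6 GCA (Ala): third position 4-fold.
Codon 7 UUU (Phe): third position 2-fold.
Codon 8 AAG (Lys): third position 2-fold.
Codon 9 CUG (Leu): third position 4-fold.
Four-fold degenerate third positions: 5.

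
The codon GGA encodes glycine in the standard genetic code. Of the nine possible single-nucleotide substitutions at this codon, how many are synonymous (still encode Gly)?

3

Position 1: none → 0 synonymous.
Position 2: none → 0 synonymous.
Position 3: GGU, GGC, GGG → 3 synonymous.
Total: 0 + 0 + 3 = 3.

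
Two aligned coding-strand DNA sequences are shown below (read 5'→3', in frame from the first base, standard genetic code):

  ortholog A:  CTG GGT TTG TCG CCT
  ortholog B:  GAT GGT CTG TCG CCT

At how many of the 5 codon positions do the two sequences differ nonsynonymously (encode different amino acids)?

Codon 1: CTG Leu / GAT Asp — nonsynonymous.
Codon 2: GGT Gly / GGT Gly — identical.
Codon 3: TTG Leu / CTG Leu — synonymous.
Codon 4: TCG Ser / TCG Ser — identical.
Codon 5: CCT Pro / CCT Pro — identical.
Nonsynonymous differences: 1.

1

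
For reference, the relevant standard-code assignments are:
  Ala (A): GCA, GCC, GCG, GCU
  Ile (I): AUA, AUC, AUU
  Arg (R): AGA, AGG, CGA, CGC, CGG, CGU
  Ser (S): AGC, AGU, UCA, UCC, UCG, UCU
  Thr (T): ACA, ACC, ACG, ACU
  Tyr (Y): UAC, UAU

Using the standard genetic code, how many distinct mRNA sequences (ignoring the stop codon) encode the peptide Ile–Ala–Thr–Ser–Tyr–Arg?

3456

Ile: 3 codons.
Ala: 4 codons.
Thr: 4 codons.
Ser: 6 codons.
Tyr: 2 codons.
Arg: 6 codons.
3 × 4 × 4 × 6 × 2 × 6 = 3456.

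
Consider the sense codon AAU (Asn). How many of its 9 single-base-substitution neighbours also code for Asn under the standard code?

Position 1: none → 0 synonymous.
Position 2: none → 0 synonymous.
Position 3: AAC → 1 synonymous.
Total: 0 + 0 + 1 = 1.

1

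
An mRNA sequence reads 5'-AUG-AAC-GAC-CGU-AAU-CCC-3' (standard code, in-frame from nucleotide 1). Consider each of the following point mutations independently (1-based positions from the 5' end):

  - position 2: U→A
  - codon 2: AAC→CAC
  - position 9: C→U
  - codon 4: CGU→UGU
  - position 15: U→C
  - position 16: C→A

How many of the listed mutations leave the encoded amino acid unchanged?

2

Codon 1: AUG (Met) → AAG (Lys) — missense.
Codon 2: AAC (Asn) → CAC (His) — missense.
Codon 3: GAC (Asp) → GAU (Asp) — synonymous.
Codon 4: CGU (Arg) → UGU (Cys) — missense.
Codon 5: AAU (Asn) → AAC (Asn) — synonymous.
Codon 6: CCC (Pro) → ACC (Thr) — missense.
Synonymous: 2 of 6.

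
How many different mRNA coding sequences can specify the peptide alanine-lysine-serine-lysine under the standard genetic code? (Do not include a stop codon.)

96

Ala: 4 codons.
Lys: 2 codons.
Ser: 6 codons.
Lys: 2 codons.
4 × 2 × 6 × 2 = 96.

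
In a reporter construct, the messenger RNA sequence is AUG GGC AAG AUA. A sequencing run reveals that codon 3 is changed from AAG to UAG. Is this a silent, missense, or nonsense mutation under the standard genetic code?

Position 7 falls in codon 3: AAG → Lys.
After the substitution the codon is UAG → Stop.
The new codon is a stop codon, so this is a nonsense mutation.

nonsense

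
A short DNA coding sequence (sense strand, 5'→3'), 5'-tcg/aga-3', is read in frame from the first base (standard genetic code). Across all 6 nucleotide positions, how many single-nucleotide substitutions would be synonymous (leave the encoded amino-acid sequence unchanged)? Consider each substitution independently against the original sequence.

Codon 1 (TCG, Ser): 3 synonymous substitutions.
Codon 2 (AGA, Arg): 2 synonymous substitutions.
Total: 3 + 2 = 5.

5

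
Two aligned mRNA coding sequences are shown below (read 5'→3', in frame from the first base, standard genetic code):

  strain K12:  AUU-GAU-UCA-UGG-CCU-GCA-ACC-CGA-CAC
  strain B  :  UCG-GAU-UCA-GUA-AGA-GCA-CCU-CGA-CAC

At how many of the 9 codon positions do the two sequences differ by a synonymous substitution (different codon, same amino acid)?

Codon 1: AUU Ile / UCG Ser — nonsynonymous.
Codon 2: GAU Asp / GAU Asp — identical.
Codon 3: UCA Ser / UCA Ser — identical.
Codon 4: UGG Trp / GUA Val — nonsynonymous.
Codon 5: CCU Pro / AGA Arg — nonsynonymous.
Codon 6: GCA Ala / GCA Ala — identical.
Codon 7: ACC Thr / CCU Pro — nonsynonymous.
Codon 8: CGA Arg / CGA Arg — identical.
Codon 9: CAC His / CAC His — identical.
Synonymous differences: 0.

0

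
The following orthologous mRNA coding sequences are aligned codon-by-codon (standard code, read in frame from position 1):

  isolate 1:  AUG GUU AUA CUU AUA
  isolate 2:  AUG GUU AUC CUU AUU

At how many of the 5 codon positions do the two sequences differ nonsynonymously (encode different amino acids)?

0

Codon 1: AUG Met / AUG Met — identical.
Codon 2: GUU Val / GUU Val — identical.
Codon 3: AUA Ile / AUC Ile — synonymous.
Codon 4: CUU Leu / CUU Leu — identical.
Codon 5: AUA Ile / AUU Ile — synonymous.
Nonsynonymous differences: 0.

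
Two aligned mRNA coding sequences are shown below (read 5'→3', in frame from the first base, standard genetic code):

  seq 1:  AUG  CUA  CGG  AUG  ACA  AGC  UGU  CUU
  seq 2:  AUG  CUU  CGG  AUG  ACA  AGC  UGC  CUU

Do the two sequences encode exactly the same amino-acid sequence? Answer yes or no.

yes

Codon 1: AUG Met / AUG Met — identical.
Codon 2: CUA Leu / CUU Leu — synonymous.
Codon 3: CGG Arg / CGG Arg — identical.
Codon 4: AUG Met / AUG Met — identical.
Codon 5: ACA Thr / ACA Thr — identical.
Codon 6: AGC Ser / AGC Ser — identical.
Codon 7: UGU Cys / UGC Cys — synonymous.
Codon 8: CUU Leu / CUU Leu — identical.
Nonsynonymous differences: 0 → same protein.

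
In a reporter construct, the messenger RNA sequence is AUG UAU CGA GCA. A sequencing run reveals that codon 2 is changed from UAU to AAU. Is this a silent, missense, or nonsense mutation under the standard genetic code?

Position 4 falls in codon 2: UAU → Tyr.
After the substitution the codon is AAU → Asn.
Tyr ≠ Asn, so this is a missense mutation.

missense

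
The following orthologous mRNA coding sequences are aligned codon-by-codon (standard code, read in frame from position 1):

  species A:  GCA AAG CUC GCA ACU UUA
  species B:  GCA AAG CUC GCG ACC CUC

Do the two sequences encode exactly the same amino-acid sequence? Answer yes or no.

Codon 1: GCA Ala / GCA Ala — identical.
Codon 2: AAG Lys / AAG Lys — identical.
Codon 3: CUC Leu / CUC Leu — identical.
Codon 4: GCA Ala / GCG Ala — synonymous.
Codon 5: ACU Thr / ACC Thr — synonymous.
Codon 6: UUA Leu / CUC Leu — synonymous.
Nonsynonymous differences: 0 → same protein.

yes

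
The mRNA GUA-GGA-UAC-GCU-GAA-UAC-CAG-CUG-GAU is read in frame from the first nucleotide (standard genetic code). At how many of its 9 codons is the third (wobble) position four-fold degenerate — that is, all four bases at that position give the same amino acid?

Codon 1 GUA (Val): third position 4-fold.
Codon 2 GGA (Gly): third position 4-fold.
Codon 3 UAC (Tyr): third position 2-fold.
Codon 4 GCU (Ala): third position 4-fold.
Codon 5 GAA (Glu): third position 2-fold.
Codon 6 UAC (Tyr): third position 2-fold.
Codon 7 CAG (Gln): third position 2-fold.
Codon 8 CUG (Leu): third position 4-fold.
Codon 9 GAU (Asp): third position 2-fold.
Four-fold degenerate third positions: 4.

4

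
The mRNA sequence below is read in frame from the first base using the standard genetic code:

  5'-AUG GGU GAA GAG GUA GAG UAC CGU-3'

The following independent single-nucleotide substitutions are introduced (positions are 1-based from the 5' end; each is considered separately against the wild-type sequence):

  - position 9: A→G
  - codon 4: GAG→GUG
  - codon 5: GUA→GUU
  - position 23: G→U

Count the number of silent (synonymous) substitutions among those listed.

2

Codon 3: GAA (Glu) → GAG (Glu) — synonymous.
Codon 4: GAG (Glu) → GUG (Val) — missense.
Codon 5: GUA (Val) → GUU (Val) — synonymous.
Codon 8: CGU (Arg) → CUU (Leu) — missense.
Synonymous: 2 of 4.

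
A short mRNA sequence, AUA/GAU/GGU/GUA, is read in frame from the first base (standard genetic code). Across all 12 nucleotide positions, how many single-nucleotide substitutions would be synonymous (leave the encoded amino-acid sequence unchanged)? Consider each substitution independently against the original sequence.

Codon 1 (AUA, Ile): 2 synonymous substitutions.
Codon 2 (GAU, Asp): 1 synonymous substitution.
Codon 3 (GGU, Gly): 3 synonymous substitutions.
Codon 4 (GUA, Val): 3 synonymous substitutions.
Total: 2 + 1 + 3 + 3 = 9.

9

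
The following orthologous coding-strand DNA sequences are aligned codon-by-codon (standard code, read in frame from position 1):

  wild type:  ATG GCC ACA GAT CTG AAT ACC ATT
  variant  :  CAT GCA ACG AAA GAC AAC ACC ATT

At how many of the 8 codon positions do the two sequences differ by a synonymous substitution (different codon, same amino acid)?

3

Codon 1: ATG Met / CAT His — nonsynonymous.
Codon 2: GCC Ala / GCA Ala — synonymous.
Codon 3: ACA Thr / ACG Thr — synonymous.
Codon 4: GAT Asp / AAA Lys — nonsynonymous.
Codon 5: CTG Leu / GAC Asp — nonsynonymous.
Codon 6: AAT Asn / AAC Asn — synonymous.
Codon 7: ACC Thr / ACC Thr — identical.
Codon 8: ATT Ile / ATT Ile — identical.
Synonymous differences: 3.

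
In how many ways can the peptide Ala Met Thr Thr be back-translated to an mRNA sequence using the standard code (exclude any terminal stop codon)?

Ala: 4 codons.
Met: 1 codon.
Thr: 4 codons.
Thr: 4 codons.
4 × 1 × 4 × 4 = 64.

64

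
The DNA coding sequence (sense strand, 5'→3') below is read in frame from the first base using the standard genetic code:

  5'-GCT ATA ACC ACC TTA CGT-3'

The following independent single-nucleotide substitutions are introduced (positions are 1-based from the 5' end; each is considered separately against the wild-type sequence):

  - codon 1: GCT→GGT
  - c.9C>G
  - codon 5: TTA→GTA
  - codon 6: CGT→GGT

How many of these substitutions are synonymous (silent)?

1

Codon 1: GCT (Ala) → GGT (Gly) — missense.
Codon 3: ACC (Thr) → ACG (Thr) — synonymous.
Codon 5: TTA (Leu) → GTA (Val) — missense.
Codon 6: CGT (Arg) → GGT (Gly) — missense.
Synonymous: 1 of 4.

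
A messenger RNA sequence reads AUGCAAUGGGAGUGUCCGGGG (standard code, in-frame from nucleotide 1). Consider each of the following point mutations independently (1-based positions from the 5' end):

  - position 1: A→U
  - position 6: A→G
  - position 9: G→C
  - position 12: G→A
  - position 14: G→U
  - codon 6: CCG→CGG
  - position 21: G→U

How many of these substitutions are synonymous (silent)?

Codon 1: AUG (Met) → UUG (Leu) — missense.
Codon 2: CAA (Gln) → CAG (Gln) — synonymous.
Codon 3: UGG (Trp) → UGC (Cys) — missense.
Codon 4: GAG (Glu) → GAA (Glu) — synonymous.
Codon 5: UGU (Cys) → UUU (Phe) — missense.
Codon 6: CCG (Pro) → CGG (Arg) — missense.
Codon 7: GGG (Gly) → GGU (Gly) — synonymous.
Synonymous: 3 of 7.

3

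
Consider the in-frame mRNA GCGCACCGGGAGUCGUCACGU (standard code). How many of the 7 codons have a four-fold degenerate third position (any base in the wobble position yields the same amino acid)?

Codon 1 GCG (Ala): third position 4-fold.
Codon 2 CAC (His): third position 2-fold.
Codon 3 CGG (Arg): third position 4-fold.
Codon 4 GAG (Glu): third position 2-fold.
Codon 5 UCG (Ser): third position 4-fold.
Codon 6 UCA (Ser): third position 4-fold.
Codon 7 CGU (Arg): third position 4-fold.
Four-fold degenerate third positions: 5.

5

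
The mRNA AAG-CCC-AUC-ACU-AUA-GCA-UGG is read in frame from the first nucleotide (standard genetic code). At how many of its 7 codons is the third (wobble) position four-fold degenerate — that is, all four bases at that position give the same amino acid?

3

Codon 1 AAG (Lys): third position 2-fold.
Codon 2 CCC (Pro): third position 4-fold.
Codon 3 AUC (Ile): third position 3-fold.
Codon 4 ACU (Thr): third position 4-fold.
Codon 5 AUA (Ile): third position 3-fold.
Codon 6 GCA (Ala): third position 4-fold.
Codon 7 UGG (Trp): third position 1-fold.
Four-fold degenerate third positions: 3.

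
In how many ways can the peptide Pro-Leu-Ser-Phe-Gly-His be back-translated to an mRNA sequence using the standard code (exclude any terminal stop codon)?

Pro: 4 codons.
Leu: 6 codons.
Ser: 6 codons.
Phe: 2 codons.
Gly: 4 codons.
His: 2 codons.
4 × 6 × 6 × 2 × 4 × 2 = 2304.

2304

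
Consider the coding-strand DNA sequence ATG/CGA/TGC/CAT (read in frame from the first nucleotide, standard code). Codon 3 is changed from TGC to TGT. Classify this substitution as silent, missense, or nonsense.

silent

Position 9 falls in codon 3: TGC → Cys.
After the substitution the codon is TGT → Cys.
Both encode Cys, so the change is synonymous.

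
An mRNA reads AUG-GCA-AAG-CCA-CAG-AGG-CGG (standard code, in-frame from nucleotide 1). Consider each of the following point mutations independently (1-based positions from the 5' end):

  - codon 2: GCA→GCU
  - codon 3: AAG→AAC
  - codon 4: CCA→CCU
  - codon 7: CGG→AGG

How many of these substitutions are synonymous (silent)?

Codon 2: GCA (Ala) → GCU (Ala) — synonymous.
Codon 3: AAG (Lys) → AAC (Asn) — missense.
Codon 4: CCA (Pro) → CCU (Pro) — synonymous.
Codon 7: CGG (Arg) → AGG (Arg) — synonymous.
Synonymous: 3 of 4.

3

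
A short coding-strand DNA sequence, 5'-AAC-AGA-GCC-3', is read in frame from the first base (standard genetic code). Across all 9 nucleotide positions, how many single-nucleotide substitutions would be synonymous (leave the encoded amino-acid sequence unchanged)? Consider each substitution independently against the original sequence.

Codon 1 (AAC, Asn): 1 synonymous substitution.
Codon 2 (AGA, Arg): 2 synonymous substitutions.
Codon 3 (GCC, Ala): 3 synonymous substitutions.
Total: 1 + 2 + 3 = 6.

6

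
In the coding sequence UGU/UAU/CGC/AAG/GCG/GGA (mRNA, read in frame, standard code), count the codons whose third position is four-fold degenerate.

3

Codon 1 UGU (Cys): third position 2-fold.
Codon 2 UAU (Tyr): third position 2-fold.
Codon 3 CGC (Arg): third position 4-fold.
Codon 4 AAG (Lys): third position 2-fold.
Codon 5 GCG (Ala): third position 4-fold.
Codon 6 GGA (Gly): third position 4-fold.
Four-fold degenerate third positions: 3.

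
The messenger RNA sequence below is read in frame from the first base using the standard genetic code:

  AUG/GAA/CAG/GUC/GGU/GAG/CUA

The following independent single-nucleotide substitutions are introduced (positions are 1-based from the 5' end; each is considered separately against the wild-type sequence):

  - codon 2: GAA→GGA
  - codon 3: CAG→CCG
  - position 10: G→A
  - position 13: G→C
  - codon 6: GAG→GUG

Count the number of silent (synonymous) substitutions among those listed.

0

Codon 2: GAA (Glu) → GGA (Gly) — missense.
Codon 3: CAG (Gln) → CCG (Pro) — missense.
Codon 4: GUC (Val) → AUC (Ile) — missense.
Codon 5: GGU (Gly) → CGU (Arg) — missense.
Codon 6: GAG (Glu) → GUG (Val) — missense.
Synonymous: 0 of 5.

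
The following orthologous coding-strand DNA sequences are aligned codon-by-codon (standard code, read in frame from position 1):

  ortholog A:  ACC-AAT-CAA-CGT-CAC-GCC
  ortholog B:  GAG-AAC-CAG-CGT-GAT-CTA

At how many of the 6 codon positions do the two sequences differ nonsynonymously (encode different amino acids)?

3

Codon 1: ACC Thr / GAG Glu — nonsynonymous.
Codon 2: AAT Asn / AAC Asn — synonymous.
Codon 3: CAA Gln / CAG Gln — synonymous.
Codon 4: CGT Arg / CGT Arg — identical.
Codon 5: CAC His / GAT Asp — nonsynonymous.
Codon 6: GCC Ala / CTA Leu — nonsynonymous.
Nonsynonymous differences: 3.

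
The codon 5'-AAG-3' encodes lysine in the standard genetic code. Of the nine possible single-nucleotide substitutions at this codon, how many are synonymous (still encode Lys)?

1

Position 1: none → 0 synonymous.
Position 2: none → 0 synonymous.
Position 3: AAA → 1 synonymous.
Total: 0 + 0 + 1 = 1.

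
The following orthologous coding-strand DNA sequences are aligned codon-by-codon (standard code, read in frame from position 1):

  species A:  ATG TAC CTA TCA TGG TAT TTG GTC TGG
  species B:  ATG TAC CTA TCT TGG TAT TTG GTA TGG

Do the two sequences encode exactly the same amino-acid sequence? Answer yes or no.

yes

Codon 1: ATG Met / ATG Met — identical.
Codon 2: TAC Tyr / TAC Tyr — identical.
Codon 3: CTA Leu / CTA Leu — identical.
Codon 4: TCA Ser / TCT Ser — synonymous.
Codon 5: TGG Trp / TGG Trp — identical.
Codon 6: TAT Tyr / TAT Tyr — identical.
Codon 7: TTG Leu / TTG Leu — identical.
Codon 8: GTC Val / GTA Val — synonymous.
Codon 9: TGG Trp / TGG Trp — identical.
Nonsynonymous differences: 0 → same protein.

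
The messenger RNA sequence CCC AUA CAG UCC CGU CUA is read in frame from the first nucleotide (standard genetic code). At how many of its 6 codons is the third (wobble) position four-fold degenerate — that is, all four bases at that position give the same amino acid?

Codon 1 CCC (Pro): third position 4-fold.
Codon 2 AUA (Ile): third position 3-fold.
Codon 3 CAG (Gln): third position 2-fold.
Codon 4 UCC (Ser): third position 4-fold.
Codon 5 CGU (Arg): third position 4-fold.
Codon 6 CUA (Leu): third position 4-fold.
Four-fold degenerate third positions: 4.

4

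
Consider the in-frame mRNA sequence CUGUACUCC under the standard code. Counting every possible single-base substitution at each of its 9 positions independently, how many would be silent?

Codon 1 (CUG, Leu): 4 synonymous substitutions.
Codon 2 (UAC, Tyr): 1 synonymous substitution.
Codon 3 (UCC, Ser): 3 synonymous substitutions.
Total: 4 + 1 + 3 = 8.

8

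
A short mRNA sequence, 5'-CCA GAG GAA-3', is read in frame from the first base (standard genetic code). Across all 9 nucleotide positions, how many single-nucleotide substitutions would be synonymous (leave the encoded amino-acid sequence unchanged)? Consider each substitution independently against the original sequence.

Codon 1 (CCA, Pro): 3 synonymous substitutions.
Codon 2 (GAG, Glu): 1 synonymous substitution.
Codon 3 (GAA, Glu): 1 synonymous substitution.
Total: 3 + 1 + 1 = 5.

5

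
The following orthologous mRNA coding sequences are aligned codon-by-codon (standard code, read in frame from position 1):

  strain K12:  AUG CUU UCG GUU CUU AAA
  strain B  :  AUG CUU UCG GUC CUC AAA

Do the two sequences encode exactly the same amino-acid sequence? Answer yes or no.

yes

Codon 1: AUG Met / AUG Met — identical.
Codon 2: CUU Leu / CUU Leu — identical.
Codon 3: UCG Ser / UCG Ser — identical.
Codon 4: GUU Val / GUC Val — synonymous.
Codon 5: CUU Leu / CUC Leu — synonymous.
Codon 6: AAA Lys / AAA Lys — identical.
Nonsynonymous differences: 0 → same protein.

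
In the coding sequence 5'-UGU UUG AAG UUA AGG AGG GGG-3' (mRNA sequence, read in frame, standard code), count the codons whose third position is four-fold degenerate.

1

Codon 1 UGU (Cys): third position 2-fold.
Codon 2 UUG (Leu): third position 2-fold.
Codon 3 AAG (Lys): third position 2-fold.
Codon 4 UUA (Leu): third position 2-fold.
Codon 5 AGG (Arg): third position 2-fold.
Codon 6 AGG (Arg): third position 2-fold.
Codon 7 GGG (Gly): third position 4-fold.
Four-fold degenerate third positions: 1.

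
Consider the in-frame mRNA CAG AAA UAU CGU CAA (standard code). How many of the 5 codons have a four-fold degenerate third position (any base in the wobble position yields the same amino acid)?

1

Codon 1 CAG (Gln): third position 2-fold.
Codon 2 AAA (Lys): third position 2-fold.
Codon 3 UAU (Tyr): third position 2-fold.
Codon 4 CGU (Arg): third position 4-fold.
Codon 5 CAA (Gln): third position 2-fold.
Four-fold degenerate third positions: 1.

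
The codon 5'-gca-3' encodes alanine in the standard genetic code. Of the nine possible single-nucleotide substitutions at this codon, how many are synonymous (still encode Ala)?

Position 1: none → 0 synonymous.
Position 2: none → 0 synonymous.
Position 3: GCU, GCC, GCG → 3 synonymous.
Total: 0 + 0 + 3 = 3.

3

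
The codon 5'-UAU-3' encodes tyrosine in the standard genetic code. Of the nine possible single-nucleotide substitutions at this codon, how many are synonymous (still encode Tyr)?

Position 1: none → 0 synonymous.
Position 2: none → 0 synonymous.
Position 3: UAC → 1 synonymous.
Total: 0 + 0 + 1 = 1.

1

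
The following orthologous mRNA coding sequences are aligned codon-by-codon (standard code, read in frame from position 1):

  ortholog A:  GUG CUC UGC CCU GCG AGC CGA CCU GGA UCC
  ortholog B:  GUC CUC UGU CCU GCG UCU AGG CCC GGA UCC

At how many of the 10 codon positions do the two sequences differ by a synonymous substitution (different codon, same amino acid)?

Codon 1: GUG Val / GUC Val — synonymous.
Codon 2: CUC Leu / CUC Leu — identical.
Codon 3: UGC Cys / UGU Cys — synonymous.
Codon 4: CCU Pro / CCU Pro — identical.
Codon 5: GCG Ala / GCG Ala — identical.
Codon 6: AGC Ser / UCU Ser — synonymous.
Codon 7: CGA Arg / AGG Arg — synonymous.
Codon 8: CCU Pro / CCC Pro — synonymous.
Codon 9: GGA Gly / GGA Gly — identical.
Codon 10: UCC Ser / UCC Ser — identical.
Synonymous differences: 5.

5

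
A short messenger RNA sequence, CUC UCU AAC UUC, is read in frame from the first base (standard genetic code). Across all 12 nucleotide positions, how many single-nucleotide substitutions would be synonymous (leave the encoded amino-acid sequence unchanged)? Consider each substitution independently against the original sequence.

Codon 1 (CUC, Leu): 3 synonymous substitutions.
Codon 2 (UCU, Ser): 3 synonymous substitutions.
Codon 3 (AAC, Asn): 1 synonymous substitution.
Codon 4 (UUC, Phe): 1 synonymous substitution.
Total: 3 + 3 + 1 + 1 = 8.

8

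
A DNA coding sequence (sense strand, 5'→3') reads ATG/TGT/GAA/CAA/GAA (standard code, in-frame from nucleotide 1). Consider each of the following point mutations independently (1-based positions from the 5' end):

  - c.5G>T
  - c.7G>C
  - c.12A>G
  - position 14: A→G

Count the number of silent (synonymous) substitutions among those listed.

1

Codon 2: TGT (Cys) → TTT (Phe) — missense.
Codon 3: GAA (Glu) → CAA (Gln) — missense.
Codon 4: CAA (Gln) → CAG (Gln) — synonymous.
Codon 5: GAA (Glu) → GGA (Gly) — missense.
Synonymous: 1 of 4.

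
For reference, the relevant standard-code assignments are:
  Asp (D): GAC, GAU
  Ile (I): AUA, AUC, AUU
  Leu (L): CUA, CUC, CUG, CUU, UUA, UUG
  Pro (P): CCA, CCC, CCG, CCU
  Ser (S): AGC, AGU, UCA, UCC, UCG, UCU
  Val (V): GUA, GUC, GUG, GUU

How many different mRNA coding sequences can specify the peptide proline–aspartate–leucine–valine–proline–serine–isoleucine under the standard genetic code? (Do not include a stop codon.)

13824

Pro: 4 codons.
Asp: 2 codons.
Leu: 6 codons.
Val: 4 codons.
Pro: 4 codons.
Ser: 6 codons.
Ile: 3 codons.
4 × 2 × 6 × 4 × 4 × 6 × 3 = 13824.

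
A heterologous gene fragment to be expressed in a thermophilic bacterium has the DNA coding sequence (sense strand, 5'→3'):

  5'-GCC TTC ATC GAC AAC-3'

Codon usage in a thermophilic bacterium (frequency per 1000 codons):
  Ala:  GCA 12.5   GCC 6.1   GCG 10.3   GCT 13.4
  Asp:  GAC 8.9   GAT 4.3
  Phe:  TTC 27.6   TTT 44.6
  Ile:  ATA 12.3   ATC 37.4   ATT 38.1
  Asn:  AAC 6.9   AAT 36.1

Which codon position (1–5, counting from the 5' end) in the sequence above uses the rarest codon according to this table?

Codon 1 GCC (Ala): 6.1 per 1000.
Codon 2 TTC (Phe): 27.6 per 1000.
Codon 3 ATC (Ile): 37.4 per 1000.
Codon 4 GAC (Asp): 8.9 per 1000.
Codon 5 AAC (Asn): 6.9 per 1000.
Lowest frequency is 6.1 at codon 1.

1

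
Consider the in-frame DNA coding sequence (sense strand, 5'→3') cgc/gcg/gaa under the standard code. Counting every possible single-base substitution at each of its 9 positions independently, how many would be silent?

Codon 1 (CGC, Arg): 3 synonymous substitutions.
Codon 2 (GCG, Ala): 3 synonymous substitutions.
Codon 3 (GAA, Glu): 1 synonymous substitution.
Total: 3 + 3 + 1 = 7.

7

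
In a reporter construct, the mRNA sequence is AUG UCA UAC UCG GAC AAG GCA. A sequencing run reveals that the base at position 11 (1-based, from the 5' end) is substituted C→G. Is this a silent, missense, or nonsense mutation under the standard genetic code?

Position 11 falls in codon 4: UCG → Ser.
After the substitution the codon is UGG → Trp.
Ser ≠ Trp, so this is a missense mutation.

missense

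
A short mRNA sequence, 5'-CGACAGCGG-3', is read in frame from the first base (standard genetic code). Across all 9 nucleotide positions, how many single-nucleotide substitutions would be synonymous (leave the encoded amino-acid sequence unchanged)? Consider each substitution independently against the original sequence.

Codon 1 (CGA, Arg): 4 synonymous substitutions.
Codon 2 (CAG, Gln): 1 synonymous substitution.
Codon 3 (CGG, Arg): 4 synonymous substitutions.
Total: 4 + 1 + 4 = 9.

9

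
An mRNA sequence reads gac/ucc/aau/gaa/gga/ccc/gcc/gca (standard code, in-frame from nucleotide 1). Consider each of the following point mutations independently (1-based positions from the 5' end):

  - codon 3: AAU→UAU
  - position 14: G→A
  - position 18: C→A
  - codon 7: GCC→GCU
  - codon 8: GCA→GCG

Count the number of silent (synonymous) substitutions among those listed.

3

Codon 3: AAU (Asn) → UAU (Tyr) — missense.
Codon 5: GGA (Gly) → GAA (Glu) — missense.
Codon 6: CCC (Pro) → CCA (Pro) — synonymous.
Codon 7: GCC (Ala) → GCU (Ala) — synonymous.
Codon 8: GCA (Ala) → GCG (Ala) — synonymous.
Synonymous: 3 of 5.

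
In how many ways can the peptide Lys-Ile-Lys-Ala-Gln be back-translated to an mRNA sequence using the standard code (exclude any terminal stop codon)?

Lys: 2 codons.
Ile: 3 codons.
Lys: 2 codons.
Ala: 4 codons.
Gln: 2 codons.
2 × 3 × 2 × 4 × 2 = 96.

96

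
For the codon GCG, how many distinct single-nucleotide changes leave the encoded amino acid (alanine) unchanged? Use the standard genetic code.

3

Position 1: none → 0 synonymous.
Position 2: none → 0 synonymous.
Position 3: GCT, GCC, GCA → 3 synonymous.
Total: 0 + 0 + 3 = 3.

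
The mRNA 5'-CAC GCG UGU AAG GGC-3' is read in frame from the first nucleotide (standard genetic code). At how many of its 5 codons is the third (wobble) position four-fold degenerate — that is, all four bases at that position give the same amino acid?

Codon 1 CAC (His): third position 2-fold.
Codon 2 GCG (Ala): third position 4-fold.
Codon 3 UGU (Cys): third position 2-fold.
Codon 4 AAG (Lys): third position 2-fold.
Codon 5 GGC (Gly): third position 4-fold.
Four-fold degenerate third positions: 2.

2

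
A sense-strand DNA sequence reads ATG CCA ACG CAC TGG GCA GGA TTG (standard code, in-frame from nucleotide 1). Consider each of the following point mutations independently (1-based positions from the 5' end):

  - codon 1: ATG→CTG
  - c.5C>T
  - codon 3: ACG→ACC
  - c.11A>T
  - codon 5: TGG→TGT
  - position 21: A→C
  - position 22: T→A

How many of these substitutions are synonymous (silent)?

2

Codon 1: ATG (Met) → CTG (Leu) — missense.
Codon 2: CCA (Pro) → CTA (Leu) — missense.
Codon 3: ACG (Thr) → ACC (Thr) — synonymous.
Codon 4: CAC (His) → CTC (Leu) — missense.
Codon 5: TGG (Trp) → TGT (Cys) — missense.
Codon 7: GGA (Gly) → GGC (Gly) — synonymous.
Codon 8: TTG (Leu) → ATG (Met) — missense.
Synonymous: 2 of 7.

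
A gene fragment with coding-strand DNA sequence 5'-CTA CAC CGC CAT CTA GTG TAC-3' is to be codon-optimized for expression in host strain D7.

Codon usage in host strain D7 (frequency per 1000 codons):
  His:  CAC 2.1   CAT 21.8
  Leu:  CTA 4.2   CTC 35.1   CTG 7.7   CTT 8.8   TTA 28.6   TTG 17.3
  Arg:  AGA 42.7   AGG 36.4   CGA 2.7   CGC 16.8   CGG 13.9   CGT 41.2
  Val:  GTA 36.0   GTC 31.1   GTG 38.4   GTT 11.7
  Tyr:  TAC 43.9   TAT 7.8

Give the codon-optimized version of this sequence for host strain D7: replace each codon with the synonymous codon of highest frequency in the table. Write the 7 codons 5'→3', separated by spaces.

Codon 1 (Leu): best is CTC at 35.1.
Codon 2 (His): best is CAT at 21.8.
Codon 3 (Arg): best is AGA at 42.7.
Codon 4 (His): best is CAT at 21.8.
Codon 5 (Leu): best is CTC at 35.1.
Codon 6 (Val): best is GTG at 38.4.
Codon 7 (Tyr): best is TAC at 43.9.

CTC CAT AGA CAT CTC GTG TAC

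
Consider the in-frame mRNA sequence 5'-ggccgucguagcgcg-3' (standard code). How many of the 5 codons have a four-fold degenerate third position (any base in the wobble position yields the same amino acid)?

4

Codon 1 GGC (Gly): third position 4-fold.
Codon 2 CGU (Arg): third position 4-fold.
Codon 3 CGU (Arg): third position 4-fold.
Codon 4 AGC (Ser): third position 2-fold.
Codon 5 GCG (Ala): third position 4-fold.
Four-fold degenerate third positions: 4.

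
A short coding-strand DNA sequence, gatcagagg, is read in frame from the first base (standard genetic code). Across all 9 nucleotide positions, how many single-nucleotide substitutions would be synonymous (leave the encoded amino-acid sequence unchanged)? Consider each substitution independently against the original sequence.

4

Codon 1 (GAT, Asp): 1 synonymous substitution.
Codon 2 (CAG, Gln): 1 synonymous substitution.
Codon 3 (AGG, Arg): 2 synonymous substitutions.
Total: 1 + 1 + 2 = 4.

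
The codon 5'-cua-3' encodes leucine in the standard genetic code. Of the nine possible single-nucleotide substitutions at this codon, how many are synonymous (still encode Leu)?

4

Position 1: UUA → 1 synonymous.
Position 2: none → 0 synonymous.
Position 3: CUU, CUC, CUG → 3 synonymous.
Total: 1 + 0 + 3 = 4.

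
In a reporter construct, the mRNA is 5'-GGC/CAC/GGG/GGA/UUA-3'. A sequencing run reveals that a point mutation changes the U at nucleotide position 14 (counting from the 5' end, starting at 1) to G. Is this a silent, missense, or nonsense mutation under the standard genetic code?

nonsense

Position 14 falls in codon 5: UUA → Leu.
After the substitution the codon is UGA → Stop.
The new codon is a stop codon, so this is a nonsense mutation.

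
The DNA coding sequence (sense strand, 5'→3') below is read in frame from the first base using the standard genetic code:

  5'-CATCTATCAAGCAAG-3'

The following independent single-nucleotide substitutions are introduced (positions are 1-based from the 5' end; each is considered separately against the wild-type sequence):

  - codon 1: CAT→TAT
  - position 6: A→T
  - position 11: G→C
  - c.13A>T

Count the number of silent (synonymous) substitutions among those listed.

1

Codon 1: CAT (His) → TAT (Tyr) — missense.
Codon 2: CTA (Leu) → CTT (Leu) — synonymous.
Codon 4: AGC (Ser) → ACC (Thr) — missense.
Codon 5: AAG (Lys) → TAG (Stop) — nonsense.
Synonymous: 1 of 4.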